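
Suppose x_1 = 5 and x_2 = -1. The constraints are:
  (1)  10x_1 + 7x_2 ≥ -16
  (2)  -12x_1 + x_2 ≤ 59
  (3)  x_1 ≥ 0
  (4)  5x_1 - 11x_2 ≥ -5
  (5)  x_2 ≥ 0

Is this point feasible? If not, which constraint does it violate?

not feasible — violates (5)

Constraint (5): x_2 = -1, which is not ≥ 0. All other constraints are satisfied.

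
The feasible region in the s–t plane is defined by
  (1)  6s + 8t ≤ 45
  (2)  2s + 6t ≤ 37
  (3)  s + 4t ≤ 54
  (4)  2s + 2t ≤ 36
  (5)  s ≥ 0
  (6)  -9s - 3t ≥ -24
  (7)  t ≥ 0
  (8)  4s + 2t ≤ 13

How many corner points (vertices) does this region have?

Intersecting each pair of boundary lines and keeping only the points that satisfy every inequality leaves:
  (0, 45/8)
  (7/10, 51/10)
  (0, 0)
  (8/3, 0)
  (3/2, 7/2)

5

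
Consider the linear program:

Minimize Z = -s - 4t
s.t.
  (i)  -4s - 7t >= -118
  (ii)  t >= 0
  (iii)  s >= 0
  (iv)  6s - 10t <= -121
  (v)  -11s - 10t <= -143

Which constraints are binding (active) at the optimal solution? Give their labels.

Extreme points and Z = -s - 4t:
  (0, 118/7) → Z = -472/7
  (333/82, 596/41) → Z = -5101/82
  (0, 143/10) → Z = -286/5
  (22/17, 2189/170) → Z = -264/5

The minimum is at (0, 118/7). Substituting into each constraint, equality holds for (i) and (iii); the remaining constraints have slack.

(i) and (iii)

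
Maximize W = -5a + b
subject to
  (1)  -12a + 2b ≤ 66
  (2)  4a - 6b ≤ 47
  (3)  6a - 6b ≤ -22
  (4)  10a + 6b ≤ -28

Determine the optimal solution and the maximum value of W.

a = -113/23, b = 81/23, maximum W = 646/23

Vertices and W = -5a + b:
  (-88/15, -11/5) → W = 407/15
  (-113/23, 81/23) → W = 646/23
  (-25/8, 13/24) → W = 97/6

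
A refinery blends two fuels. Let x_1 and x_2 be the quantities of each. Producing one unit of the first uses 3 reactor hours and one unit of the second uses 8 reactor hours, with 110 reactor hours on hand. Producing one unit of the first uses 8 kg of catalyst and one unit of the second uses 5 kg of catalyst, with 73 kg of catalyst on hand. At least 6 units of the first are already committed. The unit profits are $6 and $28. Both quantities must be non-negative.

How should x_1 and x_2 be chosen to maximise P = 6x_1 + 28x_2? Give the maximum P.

Corner points and P = 6x_1 + 28x_2:
  (73/8, 0) → P = 219/4
  (6, 0) → P = 36
  (6, 5) → P = 176

x_1 = 6, x_2 = 5, maximum P = 176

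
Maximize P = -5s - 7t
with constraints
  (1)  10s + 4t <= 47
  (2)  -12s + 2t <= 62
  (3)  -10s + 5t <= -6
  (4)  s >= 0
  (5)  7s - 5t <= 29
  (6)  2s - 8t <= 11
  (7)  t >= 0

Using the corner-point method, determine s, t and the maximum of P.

s = 3/5, t = 0, maximum P = -3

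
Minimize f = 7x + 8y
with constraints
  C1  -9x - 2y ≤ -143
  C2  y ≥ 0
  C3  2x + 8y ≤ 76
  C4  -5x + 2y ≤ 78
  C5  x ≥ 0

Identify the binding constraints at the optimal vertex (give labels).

C1 and C2

Feasible corners and f = 7x + 8y:
  (143/9, 0) → f = 1001/9
  (248/17, 199/34) → f = 2532/17
  (38, 0) → f = 266

The minimum is at (143/9, 0). Substituting into each constraint, equality holds for C1 and C2; the remaining constraints have slack.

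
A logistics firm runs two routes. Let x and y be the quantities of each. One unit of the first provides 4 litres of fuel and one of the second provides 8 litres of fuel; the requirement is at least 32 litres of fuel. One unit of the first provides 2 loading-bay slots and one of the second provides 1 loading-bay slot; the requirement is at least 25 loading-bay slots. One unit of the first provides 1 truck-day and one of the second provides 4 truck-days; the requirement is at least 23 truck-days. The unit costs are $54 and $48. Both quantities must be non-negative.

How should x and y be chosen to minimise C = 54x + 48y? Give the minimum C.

Vertices and C = 54x + 48y:
  (0, 25) → C = 1200
  (23, 0) → C = 1242
  (11, 3) → C = 738
The feasible region is unbounded (it extends along (0, 1), (1, 0)), but C strictly increases along every unbounded feasible direction, so there is no improving ray and the minimum is attained at a vertex.

The optimum lies where 2x + y = 25 and x + 4y = 23.
Solving simultaneously gives x = 11, y = 3.

x = 11, y = 3, minimum C = 738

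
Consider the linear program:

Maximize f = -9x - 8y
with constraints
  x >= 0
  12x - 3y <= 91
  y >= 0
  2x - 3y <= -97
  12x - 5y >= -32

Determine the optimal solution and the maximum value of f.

x = 389/26, y = 550/13, maximum f = -12301/26

The optimum lies where 2x - 3y = -97 and 12x - 5y = -32.
Solving simultaneously gives x = 389/26, y = 550/13.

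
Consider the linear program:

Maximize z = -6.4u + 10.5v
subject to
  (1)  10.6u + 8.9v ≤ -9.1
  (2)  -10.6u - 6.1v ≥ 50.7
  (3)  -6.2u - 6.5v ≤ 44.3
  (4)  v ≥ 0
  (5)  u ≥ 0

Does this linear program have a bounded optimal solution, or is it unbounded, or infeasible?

The boundaries 10.6u + 8.9v = -9.1 and -10.6u - 6.1v = 50.7 meet at (-9893/742, 104/7), but that point violates u ≥ 0. Every candidate vertex is excluded by some other constraint, so the feasible region is empty.

infeasible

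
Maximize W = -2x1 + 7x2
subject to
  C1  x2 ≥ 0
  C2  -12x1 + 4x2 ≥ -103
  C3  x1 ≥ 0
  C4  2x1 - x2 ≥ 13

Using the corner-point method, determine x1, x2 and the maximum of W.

x1 = 51/4, x2 = 25/2, maximum W = 62

Corner points and W = -2x1 + 7x2:
  (103/12, 0) → W = -103/6
  (13/2, 0) → W = -13
  (51/4, 25/2) → W = 62

The binding constraints are -12x1 + 4x2 = -103 and 2x1 - x2 = 13.
Solving simultaneously gives x1 = 51/4, x2 = 25/2.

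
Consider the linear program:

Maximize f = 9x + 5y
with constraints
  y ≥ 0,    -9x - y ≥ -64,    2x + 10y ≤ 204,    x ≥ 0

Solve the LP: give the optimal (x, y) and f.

x = 109/22, y = 427/22, maximum f = 1558/11

Vertices and f = 9x + 5y:
  (64/9, 0) → f = 64
  (0, 0) → f = 0
  (109/22, 427/22) → f = 1558/11
  (0, 102/5) → f = 102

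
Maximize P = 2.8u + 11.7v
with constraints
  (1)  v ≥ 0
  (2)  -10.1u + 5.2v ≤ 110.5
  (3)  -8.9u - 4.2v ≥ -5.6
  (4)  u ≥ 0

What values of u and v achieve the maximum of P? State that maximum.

Feasible corners and P = 2.8u + 11.7v:
  (56/89, 0) → P = 784/445
  (0, 0) → P = 0
  (0, 4/3) → P = 78/5

u = 0, v = 4/3, maximum P = 78/5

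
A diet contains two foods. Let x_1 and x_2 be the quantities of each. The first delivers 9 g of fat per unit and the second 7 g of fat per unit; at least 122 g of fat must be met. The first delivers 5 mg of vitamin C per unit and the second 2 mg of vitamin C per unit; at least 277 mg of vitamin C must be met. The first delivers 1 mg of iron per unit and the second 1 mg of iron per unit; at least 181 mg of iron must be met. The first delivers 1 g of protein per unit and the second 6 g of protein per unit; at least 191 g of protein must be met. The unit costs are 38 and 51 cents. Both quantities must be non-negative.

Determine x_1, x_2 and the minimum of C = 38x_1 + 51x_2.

x_1 = 179, x_2 = 2, minimum C = 6904

Corner points and C = 38x_1 + 51x_2:
  (0, 181) → C = 9231
  (191, 0) → C = 7258
  (179, 2) → C = 6904
The feasible region is unbounded (it extends along (0, 1), (1, 0)), but C strictly increases along every unbounded feasible direction, so there is no improving ray and the minimum is attained at a vertex.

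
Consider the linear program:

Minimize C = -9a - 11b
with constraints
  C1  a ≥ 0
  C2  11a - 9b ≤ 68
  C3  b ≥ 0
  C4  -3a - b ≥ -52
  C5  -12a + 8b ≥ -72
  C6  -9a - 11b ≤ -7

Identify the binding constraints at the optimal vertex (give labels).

Extreme points and C = -9a - 11b:
  (0, 52) → C = -572
  (0, 7/11) → C = -7
  (6, 0) → C = -54
  (7/9, 0) → C = -7
  (122/9, 34/3) → C = -740/3

The minimum is at (0, 52). Substituting into each constraint, equality holds for C1 and C4; the remaining constraints have slack.

C1 and C4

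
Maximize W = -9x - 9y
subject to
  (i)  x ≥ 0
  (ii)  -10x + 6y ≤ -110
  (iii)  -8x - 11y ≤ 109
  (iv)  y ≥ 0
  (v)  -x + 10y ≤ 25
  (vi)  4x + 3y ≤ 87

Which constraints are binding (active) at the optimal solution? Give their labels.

(ii) and (iv)

Feasible corners and W = -9x - 9y:
  (11, 0) → W = -99
  (625/47, 180/47) → W = -7245/47
  (87/4, 0) → W = -783/4
  (795/43, 187/43) → W = -8838/43

The maximum is at (11, 0). Substituting into each constraint, equality holds for (ii) and (iv); the remaining constraints have slack.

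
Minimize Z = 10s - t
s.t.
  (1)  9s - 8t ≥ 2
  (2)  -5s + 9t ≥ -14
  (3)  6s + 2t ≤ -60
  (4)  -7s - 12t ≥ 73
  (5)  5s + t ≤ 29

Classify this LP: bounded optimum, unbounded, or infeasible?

The boundaries 9s - 8t = 2 and 6s + 2t = -60 meet at (-238/33, -92/11), but that point violates -5s + 9t ≥ -14. Every candidate vertex is excluded by some other constraint, so the feasible region is empty.

infeasible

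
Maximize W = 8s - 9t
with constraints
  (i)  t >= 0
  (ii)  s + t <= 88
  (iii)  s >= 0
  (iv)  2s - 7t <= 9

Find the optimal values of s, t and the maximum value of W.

s = 625/9, t = 167/9, maximum W = 3497/9

Feasible corners and W = 8s - 9t:
  (0, 0) → W = 0
  (9/2, 0) → W = 36
  (0, 88) → W = -792
  (625/9, 167/9) → W = 3497/9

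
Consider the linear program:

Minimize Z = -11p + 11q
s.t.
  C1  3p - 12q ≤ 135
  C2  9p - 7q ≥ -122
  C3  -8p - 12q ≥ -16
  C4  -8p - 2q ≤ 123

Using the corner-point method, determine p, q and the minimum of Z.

p = 151/11, q = -86/11, minimum Z = -237

Feasible corners and Z = -11p + 11q:
  (151/11, -86/11) → Z = -237
  (-201/17, -483/34) → Z = -891/34
  (-338/41, 280/41) → Z = 6798/41
  (-1105/74, -131/74) → Z = 5357/37

The binding constraints are 3p - 12q = 135 and -8p - 12q = -16.
Solving simultaneously gives p = 151/11, q = -86/11.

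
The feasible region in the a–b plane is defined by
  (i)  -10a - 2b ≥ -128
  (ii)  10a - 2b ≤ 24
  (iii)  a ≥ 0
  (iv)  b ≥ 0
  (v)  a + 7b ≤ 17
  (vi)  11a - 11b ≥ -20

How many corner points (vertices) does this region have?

5

Of the 15 pairwise boundary intersections, those satisfying every inequality are:
  (12/5, 0)
  (101/36, 73/36)
  (0, 0)
  (0, 20/11)
  (47/88, 207/88)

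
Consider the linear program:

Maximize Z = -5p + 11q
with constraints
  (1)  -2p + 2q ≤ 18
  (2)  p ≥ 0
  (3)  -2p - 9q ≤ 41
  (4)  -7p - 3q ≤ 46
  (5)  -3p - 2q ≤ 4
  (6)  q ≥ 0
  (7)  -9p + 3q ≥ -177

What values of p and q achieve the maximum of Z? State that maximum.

p = 34, q = 43, maximum Z = 303

Extreme points and Z = -5p + 11q:
  (0, 9) → Z = 99
  (34, 43) → Z = 303
  (0, 0) → Z = 0
  (59/3, 0) → Z = -295/3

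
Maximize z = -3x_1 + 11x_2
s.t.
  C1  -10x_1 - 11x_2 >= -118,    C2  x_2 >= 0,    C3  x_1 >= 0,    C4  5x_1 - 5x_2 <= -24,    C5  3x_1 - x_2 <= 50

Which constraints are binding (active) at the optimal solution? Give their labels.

Extreme points and z = -3x_1 + 11x_2:
  (0, 118/11) → z = 118
  (326/105, 166/21) → z = 8152/105
  (0, 24/5) → z = 264/5

The maximum is at (0, 118/11). Substituting into each constraint, equality holds for C1 and C3; the remaining constraints have slack.

C1 and C3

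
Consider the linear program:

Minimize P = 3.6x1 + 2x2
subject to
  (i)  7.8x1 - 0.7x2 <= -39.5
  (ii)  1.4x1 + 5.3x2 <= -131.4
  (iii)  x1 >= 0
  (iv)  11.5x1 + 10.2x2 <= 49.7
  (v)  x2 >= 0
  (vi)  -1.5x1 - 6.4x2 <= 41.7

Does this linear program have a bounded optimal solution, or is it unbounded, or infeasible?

The boundaries 1.4x1 + 5.3x2 = -131.4 and -1.5x1 - 6.4x2 = 41.7 meet at (-61995/101, 13872/101), but that point violates x1 ≥ 0. Every candidate vertex is excluded by some other constraint, so the feasible region is empty.

infeasible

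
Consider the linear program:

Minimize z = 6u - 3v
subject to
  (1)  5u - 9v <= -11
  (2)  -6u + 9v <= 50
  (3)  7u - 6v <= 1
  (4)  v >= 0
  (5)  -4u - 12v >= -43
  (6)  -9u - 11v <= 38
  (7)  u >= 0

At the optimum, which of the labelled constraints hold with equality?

(5) and (7)

Corner points and z = 6u - 3v:
  (25/11, 82/33) → z = 68/11
  (0, 11/9) → z = -11/3
  (5/2, 11/4) → z = 27/4
  (0, 43/12) → z = -43/4

The minimum is at (0, 43/12). Substituting into each constraint, equality holds for (5) and (7); the remaining constraints have slack.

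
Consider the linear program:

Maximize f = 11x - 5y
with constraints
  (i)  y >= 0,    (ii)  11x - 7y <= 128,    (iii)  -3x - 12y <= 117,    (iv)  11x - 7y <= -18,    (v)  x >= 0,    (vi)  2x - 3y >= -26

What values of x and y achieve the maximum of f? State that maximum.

x = 128/19, y = 250/19, maximum f = 158/19

The binding constraints are 11x - 7y = -18 and 2x - 3y = -26.
Solving simultaneously gives x = 128/19, y = 250/19.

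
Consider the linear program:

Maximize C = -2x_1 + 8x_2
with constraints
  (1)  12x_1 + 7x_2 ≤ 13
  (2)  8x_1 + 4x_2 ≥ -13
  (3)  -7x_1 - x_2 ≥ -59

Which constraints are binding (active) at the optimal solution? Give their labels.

(1) and (2)

Extreme points and C = -2x_1 + 8x_2:
  (-143/8, 65/2) → C = 1183/4
  (400/37, -617/37) → C = -5736/37
  (249/20, -563/20) → C = -2501/10

The maximum is at (-143/8, 65/2). Substituting into each constraint, equality holds for (1) and (2); the remaining constraints have slack.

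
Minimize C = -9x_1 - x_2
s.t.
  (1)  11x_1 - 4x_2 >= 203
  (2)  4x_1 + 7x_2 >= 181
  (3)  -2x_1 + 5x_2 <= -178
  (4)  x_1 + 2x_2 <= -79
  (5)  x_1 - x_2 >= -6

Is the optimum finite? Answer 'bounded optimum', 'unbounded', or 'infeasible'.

From the feasible point (915, -497), moving in the direction (2, -1) keeps every constraint satisfied while C decreases without bound.

unbounded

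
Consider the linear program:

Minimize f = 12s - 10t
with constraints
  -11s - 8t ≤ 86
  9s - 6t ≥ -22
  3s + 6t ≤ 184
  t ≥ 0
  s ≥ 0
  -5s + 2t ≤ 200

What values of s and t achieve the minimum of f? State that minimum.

Vertices and f = 12s - 10t:
  (27/2, 287/12) → f = -463/6
  (0, 11/3) → f = -110/3
  (184/3, 0) → f = 736
  (0, 0) → f = 0

s = 27/2, t = 287/12, minimum f = -463/6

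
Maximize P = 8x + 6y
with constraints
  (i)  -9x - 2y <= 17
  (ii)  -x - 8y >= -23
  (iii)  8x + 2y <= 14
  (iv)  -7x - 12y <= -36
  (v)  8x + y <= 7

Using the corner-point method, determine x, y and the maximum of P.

Extreme points and P = 8x + 6y:
  (3/11, 125/44) → P = 423/22
  (11/21, 59/21) → P = 442/21
  (48/89, 239/89) → P = 1818/89

x = 11/21, y = 59/21, maximum P = 442/21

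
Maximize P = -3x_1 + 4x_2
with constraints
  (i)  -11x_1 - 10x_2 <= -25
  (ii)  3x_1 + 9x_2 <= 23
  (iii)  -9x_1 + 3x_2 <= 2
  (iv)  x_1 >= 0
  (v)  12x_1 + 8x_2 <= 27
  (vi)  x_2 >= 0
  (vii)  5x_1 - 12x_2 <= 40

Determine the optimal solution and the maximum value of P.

Feasible corners and P = -3x_1 + 4x_2:
  (55/123, 247/123) → P = 823/123
  (35/16, 3/32) → P = -99/16
  (17/30, 71/30) → P = 233/30
  (59/84, 65/28) → P = 201/28

At the optimal vertex, 3x_1 + 9x_2 = 23 and -9x_1 + 3x_2 = 2.
Solving simultaneously gives x_1 = 17/30, x_2 = 71/30.

x_1 = 17/30, x_2 = 71/30, maximum P = 233/30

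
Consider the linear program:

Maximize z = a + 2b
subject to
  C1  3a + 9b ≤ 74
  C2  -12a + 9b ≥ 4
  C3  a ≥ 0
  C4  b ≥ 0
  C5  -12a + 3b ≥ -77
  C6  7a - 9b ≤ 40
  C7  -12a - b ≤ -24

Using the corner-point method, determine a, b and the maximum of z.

Feasible corners and z = a + 2b:
  (14/3, 20/3) → z = 18
  (142/105, 272/35) → z = 1774/105
  (53/30, 14/5) → z = 221/30

At the optimal vertex, 3a + 9b = 74 and -12a + 9b = 4.
Solving simultaneously gives a = 14/3, b = 20/3.

a = 14/3, b = 20/3, maximum z = 18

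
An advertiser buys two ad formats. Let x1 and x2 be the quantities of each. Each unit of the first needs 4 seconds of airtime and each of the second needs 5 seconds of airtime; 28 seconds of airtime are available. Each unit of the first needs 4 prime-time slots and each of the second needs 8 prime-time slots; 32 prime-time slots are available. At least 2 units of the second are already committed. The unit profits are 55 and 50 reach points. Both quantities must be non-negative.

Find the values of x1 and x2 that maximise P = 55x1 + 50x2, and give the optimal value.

x1 = 4, x2 = 2, maximum P = 320

Extreme points and P = 55x1 + 50x2:
  (0, 4) → P = 200
  (0, 2) → P = 100
  (4, 2) → P = 320

At the optimal vertex, 4x1 + 8x2 = 32 and x2 = 2.
Solving simultaneously gives x1 = 4, x2 = 2.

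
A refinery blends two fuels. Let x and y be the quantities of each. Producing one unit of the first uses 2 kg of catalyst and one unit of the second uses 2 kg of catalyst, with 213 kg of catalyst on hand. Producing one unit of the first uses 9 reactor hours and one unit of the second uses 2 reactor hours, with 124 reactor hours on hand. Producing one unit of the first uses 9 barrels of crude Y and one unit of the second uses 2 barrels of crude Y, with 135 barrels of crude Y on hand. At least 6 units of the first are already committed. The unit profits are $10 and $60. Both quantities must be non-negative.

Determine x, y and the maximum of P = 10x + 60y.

x = 6, y = 35, maximum P = 2160

Feasible corners and P = 10x + 60y:
  (124/9, 0) → P = 1240/9
  (6, 0) → P = 60
  (6, 35) → P = 2160

The optimum lies where 9x + 2y = 124 and x = 6.
Solving simultaneously gives x = 6, y = 35.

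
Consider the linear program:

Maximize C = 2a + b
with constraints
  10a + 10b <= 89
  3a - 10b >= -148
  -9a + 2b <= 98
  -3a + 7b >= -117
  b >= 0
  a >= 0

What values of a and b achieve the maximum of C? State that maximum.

a = 89/10, b = 0, maximum C = 89/5

Extreme points and C = 2a + b:
  (89/10, 0) → C = 89/5
  (0, 89/10) → C = 89/10
  (0, 0) → C = 0

The optimum lies where 10a + 10b = 89 and b = 0.
Solving simultaneously gives a = 89/10, b = 0.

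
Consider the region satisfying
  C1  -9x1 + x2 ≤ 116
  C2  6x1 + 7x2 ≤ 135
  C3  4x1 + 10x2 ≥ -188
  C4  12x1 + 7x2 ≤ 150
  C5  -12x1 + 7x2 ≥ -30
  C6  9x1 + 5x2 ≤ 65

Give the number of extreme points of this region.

Intersecting each pair of boundary lines and keeping only the points that satisfy every inequality leaves:
  (-677/69, 637/23)
  (-674/47, -614/47)
  (-20/3, 25)
  (-254/37, -594/37)
  (605/123, 170/41)

5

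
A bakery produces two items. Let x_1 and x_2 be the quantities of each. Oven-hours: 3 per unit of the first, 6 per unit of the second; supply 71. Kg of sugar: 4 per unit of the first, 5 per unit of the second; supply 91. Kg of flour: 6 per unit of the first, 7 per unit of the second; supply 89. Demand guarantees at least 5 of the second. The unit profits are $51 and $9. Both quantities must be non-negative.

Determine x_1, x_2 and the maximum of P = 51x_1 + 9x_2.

Vertices and P = 51x_1 + 9x_2:
  (0, 71/6) → P = 213/2
  (0, 5) → P = 45
  (37/15, 53/5) → P = 1106/5
  (9, 5) → P = 504

The binding constraints are 6x_1 + 7x_2 = 89 and x_2 = 5.
Solving simultaneously gives x_1 = 9, x_2 = 5.

x_1 = 9, x_2 = 5, maximum P = 504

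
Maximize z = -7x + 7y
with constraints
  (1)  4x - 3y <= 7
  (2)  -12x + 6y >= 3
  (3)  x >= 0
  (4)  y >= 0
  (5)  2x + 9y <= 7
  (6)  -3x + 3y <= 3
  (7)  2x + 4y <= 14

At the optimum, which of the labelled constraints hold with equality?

(3) and (5)

Vertices and z = -7x + 7y:
  (0, 1/2) → z = 7/2
  (1/8, 3/4) → z = 35/8
  (0, 7/9) → z = 49/9

The maximum is at (0, 7/9). Substituting into each constraint, equality holds for (3) and (5); the remaining constraints have slack.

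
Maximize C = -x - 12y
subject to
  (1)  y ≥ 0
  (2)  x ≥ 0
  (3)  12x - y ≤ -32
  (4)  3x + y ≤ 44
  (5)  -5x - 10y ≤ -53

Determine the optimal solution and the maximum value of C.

x = 0, y = 32, maximum C = -384

Feasible corners and C = -x - 12y:
  (0, 32) → C = -384
  (0, 44) → C = -528
  (4/5, 208/5) → C = -500

The optimum lies where x = 0 and 12x - y = -32.
Solving simultaneously gives x = 0, y = 32.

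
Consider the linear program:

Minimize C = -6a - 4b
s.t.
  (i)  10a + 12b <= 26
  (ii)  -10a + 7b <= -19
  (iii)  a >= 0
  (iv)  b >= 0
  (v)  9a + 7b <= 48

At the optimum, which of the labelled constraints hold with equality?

(i) and (iv)

Vertices and C = -6a - 4b:
  (41/19, 7/19) → C = -274/19
  (13/5, 0) → C = -78/5
  (19/10, 0) → C = -57/5

The minimum is at (13/5, 0). Substituting into each constraint, equality holds for (i) and (iv); the remaining constraints have slack.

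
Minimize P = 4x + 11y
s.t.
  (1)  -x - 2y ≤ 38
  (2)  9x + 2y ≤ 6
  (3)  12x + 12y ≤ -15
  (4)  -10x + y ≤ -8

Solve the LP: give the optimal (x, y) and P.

Extreme points and P = 4x + 11y:
  (11/2, -87/4) → P = -869/4
  (-22/21, -388/21) → P = -1452/7
  (17/14, -69/28) → P = -89/4
  (27/44, -41/22) → P = -397/22

The binding constraints are -x - 2y = 38 and 9x + 2y = 6.
Solving simultaneously gives x = 11/2, y = -87/4.

x = 11/2, y = -87/4, minimum P = -869/4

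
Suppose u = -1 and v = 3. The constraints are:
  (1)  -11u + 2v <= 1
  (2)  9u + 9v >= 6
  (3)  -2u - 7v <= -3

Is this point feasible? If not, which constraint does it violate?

Constraint (1): -11u + 2v = 17, which is not ≤ 1. All other constraints are satisfied.

not feasible — violates (1)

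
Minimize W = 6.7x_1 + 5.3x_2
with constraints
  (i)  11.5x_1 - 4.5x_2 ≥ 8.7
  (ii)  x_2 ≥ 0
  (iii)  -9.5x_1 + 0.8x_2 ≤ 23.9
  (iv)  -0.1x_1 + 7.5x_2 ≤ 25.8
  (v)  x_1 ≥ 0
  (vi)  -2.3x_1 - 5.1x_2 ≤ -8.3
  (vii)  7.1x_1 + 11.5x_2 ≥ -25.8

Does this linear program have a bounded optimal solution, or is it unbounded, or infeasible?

Corner points and W = 6.7x_1 + 5.3x_2:
  (93/44, 763/220) → W = 35797/1100
  (681/575, 82/75) → W = 236839/17250
  (83/23, 0) → W = 5561/230
The feasible region has finitely many vertices and no improving ray; the minimum is 236839/17250 at (681/575, 82/75).

bounded optimum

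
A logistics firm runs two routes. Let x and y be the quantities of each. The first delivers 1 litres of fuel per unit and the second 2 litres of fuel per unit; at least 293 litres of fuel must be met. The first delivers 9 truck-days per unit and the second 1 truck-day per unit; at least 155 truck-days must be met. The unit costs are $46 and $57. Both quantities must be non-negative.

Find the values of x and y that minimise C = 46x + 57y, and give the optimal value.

x = 1, y = 146, minimum C = 8368

Vertices and C = 46x + 57y:
  (0, 155) → C = 8835
  (293, 0) → C = 13478
  (1, 146) → C = 8368
The feasible region is unbounded (it extends along (0, 1), (1, 0)), but C strictly increases along every unbounded feasible direction, so there is no improving ray and the minimum is attained at a vertex.

The optimum lies where x + 2y = 293 and 9x + y = 155.
Solving simultaneously gives x = 1, y = 146.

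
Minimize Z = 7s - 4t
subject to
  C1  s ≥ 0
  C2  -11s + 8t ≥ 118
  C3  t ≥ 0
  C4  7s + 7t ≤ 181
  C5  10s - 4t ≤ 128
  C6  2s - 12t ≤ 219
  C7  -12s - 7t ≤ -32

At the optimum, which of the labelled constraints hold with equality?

C1 and C4

Corner points and Z = 7s - 4t:
  (0, 59/4) → Z = -59
  (0, 181/7) → Z = -724/7
  (622/133, 2817/133) → Z = -6914/133

The minimum is at (0, 181/7). Substituting into each constraint, equality holds for C1 and C4; the remaining constraints have slack.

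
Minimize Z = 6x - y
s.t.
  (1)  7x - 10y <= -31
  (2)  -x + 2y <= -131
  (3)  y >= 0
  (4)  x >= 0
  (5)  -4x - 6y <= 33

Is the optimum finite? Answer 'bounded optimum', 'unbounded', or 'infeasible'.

The boundaries 7x - 10y = -31 and x = 0 meet at (0, 31/10), but that point violates -x + 2y ≤ -131. Every candidate vertex is excluded by some other constraint, so the feasible region is empty.

infeasible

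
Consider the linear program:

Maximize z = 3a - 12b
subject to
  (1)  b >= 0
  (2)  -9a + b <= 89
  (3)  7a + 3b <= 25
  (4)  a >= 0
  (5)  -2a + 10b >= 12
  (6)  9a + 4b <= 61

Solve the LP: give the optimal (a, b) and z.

Vertices and z = 3a - 12b:
  (0, 25/3) → z = -100
  (107/38, 67/38) → z = -483/38
  (0, 6/5) → z = -72/5

The binding constraints are 7a + 3b = 25 and -2a + 10b = 12.
Solving simultaneously gives a = 107/38, b = 67/38.

a = 107/38, b = 67/38, maximum z = -483/38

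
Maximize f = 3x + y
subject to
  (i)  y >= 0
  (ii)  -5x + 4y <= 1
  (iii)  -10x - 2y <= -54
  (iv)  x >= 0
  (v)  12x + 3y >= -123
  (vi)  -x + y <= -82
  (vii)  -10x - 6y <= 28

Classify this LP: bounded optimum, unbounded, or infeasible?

unbounded

From the feasible point (82, 0), moving in the direction (1, 1) keeps every constraint satisfied while f increases without bound.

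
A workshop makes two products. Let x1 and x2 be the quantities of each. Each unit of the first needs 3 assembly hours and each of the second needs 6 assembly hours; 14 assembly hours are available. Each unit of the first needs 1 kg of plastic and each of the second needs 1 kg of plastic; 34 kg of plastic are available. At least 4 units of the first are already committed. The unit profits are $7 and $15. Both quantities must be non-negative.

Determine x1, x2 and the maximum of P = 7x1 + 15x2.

x1 = 4, x2 = 1/3, maximum P = 33

Feasible corners and P = 7x1 + 15x2:
  (14/3, 0) → P = 98/3
  (4, 0) → P = 28
  (4, 1/3) → P = 33

The optimum lies where 3x1 + 6x2 = 14 and x1 = 4.
Solving simultaneously gives x1 = 4, x2 = 1/3.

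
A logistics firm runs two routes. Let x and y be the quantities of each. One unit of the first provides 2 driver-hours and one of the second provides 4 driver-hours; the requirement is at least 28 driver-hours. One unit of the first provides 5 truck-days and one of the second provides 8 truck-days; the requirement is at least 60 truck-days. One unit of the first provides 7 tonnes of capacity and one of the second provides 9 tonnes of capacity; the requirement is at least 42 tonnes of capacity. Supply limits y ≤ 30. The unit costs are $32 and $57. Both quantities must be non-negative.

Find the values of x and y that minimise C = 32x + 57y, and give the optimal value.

Extreme points and C = 32x + 57y:
  (0, 15/2) → C = 855/2
  (0, 30) → C = 1710
  (14, 0) → C = 448
  (4, 5) → C = 413
The feasible region is unbounded (it extends along (1, 0)), but C strictly increases along every unbounded feasible direction, so there is no improving ray and the minimum is attained at a vertex.

The binding constraints are 2x + 4y = 28 and 5x + 8y = 60.
Solving simultaneously gives x = 4, y = 5.

x = 4, y = 5, minimum C = 413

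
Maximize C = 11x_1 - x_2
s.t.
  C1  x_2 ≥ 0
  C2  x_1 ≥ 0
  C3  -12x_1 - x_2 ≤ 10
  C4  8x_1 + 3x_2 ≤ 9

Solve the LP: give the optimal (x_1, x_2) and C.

x_1 = 9/8, x_2 = 0, maximum C = 99/8

Feasible corners and C = 11x_1 - x_2:
  (0, 0) → C = 0
  (9/8, 0) → C = 99/8
  (0, 3) → C = -3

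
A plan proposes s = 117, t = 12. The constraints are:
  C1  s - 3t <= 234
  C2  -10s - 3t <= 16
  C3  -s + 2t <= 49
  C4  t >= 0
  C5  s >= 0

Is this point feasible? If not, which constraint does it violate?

C1: 81 ≤ 234 ✓
C2: -1206 ≤ 16 ✓
C3: -93 ≤ 49 ✓
C4: 12 ≥ 0 ✓
C5: 117 ≥ 0 ✓

feasible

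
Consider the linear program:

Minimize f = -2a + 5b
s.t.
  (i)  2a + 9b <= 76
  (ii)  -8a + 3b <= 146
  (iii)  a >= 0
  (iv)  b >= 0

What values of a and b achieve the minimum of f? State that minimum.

Corner points and f = -2a + 5b:
  (0, 76/9) → f = 380/9
  (38, 0) → f = -76
  (0, 0) → f = 0

At the optimal vertex, 2a + 9b = 76 and b = 0.
Solving simultaneously gives a = 38, b = 0.

a = 38, b = 0, minimum f = -76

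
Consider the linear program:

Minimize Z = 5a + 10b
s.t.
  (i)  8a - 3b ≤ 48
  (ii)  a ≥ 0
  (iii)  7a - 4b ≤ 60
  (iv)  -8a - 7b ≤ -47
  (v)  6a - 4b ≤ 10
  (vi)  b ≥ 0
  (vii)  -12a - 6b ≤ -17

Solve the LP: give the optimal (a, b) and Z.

Extreme points and Z = 5a + 10b:
  (81/7, 104/7) → Z = 1445/7
  (0, 47/7) → Z = 470/7
  (129/37, 101/37) → Z = 1655/37
The feasible region is unbounded (it extends along (0, 1), (3, 8)), but Z strictly increases along every unbounded feasible direction, so there is no improving ray and the minimum is attained at a vertex.

The optimum lies where -8a - 7b = -47 and 6a - 4b = 10.
Solving simultaneously gives a = 129/37, b = 101/37.

a = 129/37, b = 101/37, minimum Z = 1655/37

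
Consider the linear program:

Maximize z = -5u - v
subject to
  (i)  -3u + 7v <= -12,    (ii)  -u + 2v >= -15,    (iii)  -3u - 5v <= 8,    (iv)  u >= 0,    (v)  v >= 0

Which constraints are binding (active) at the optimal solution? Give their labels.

(i) and (v)

Vertices and z = -5u - v:
  (81, 33) → z = -438
  (4, 0) → z = -20
  (15, 0) → z = -75

The maximum is at (4, 0). Substituting into each constraint, equality holds for (i) and (v); the remaining constraints have slack.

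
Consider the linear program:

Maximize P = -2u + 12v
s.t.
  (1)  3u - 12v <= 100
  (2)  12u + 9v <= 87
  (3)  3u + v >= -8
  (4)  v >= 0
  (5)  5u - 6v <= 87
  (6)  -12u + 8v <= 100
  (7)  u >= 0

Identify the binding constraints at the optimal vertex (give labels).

(2) and (7)

Extreme points and P = -2u + 12v:
  (29/4, 0) → P = -29/2
  (0, 29/3) → P = 116
  (0, 0) → P = 0

The maximum is at (0, 29/3). Substituting into each constraint, equality holds for (2) and (7); the remaining constraints have slack.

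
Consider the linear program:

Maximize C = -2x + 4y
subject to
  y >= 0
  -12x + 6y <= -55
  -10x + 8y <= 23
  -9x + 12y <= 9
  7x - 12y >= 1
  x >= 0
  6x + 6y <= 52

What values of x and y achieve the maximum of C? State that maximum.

x = 107/18, y = 49/18, maximum C = -1

The optimum lies where -12x + 6y = -55 and 6x + 6y = 52.
Solving simultaneously gives x = 107/18, y = 49/18.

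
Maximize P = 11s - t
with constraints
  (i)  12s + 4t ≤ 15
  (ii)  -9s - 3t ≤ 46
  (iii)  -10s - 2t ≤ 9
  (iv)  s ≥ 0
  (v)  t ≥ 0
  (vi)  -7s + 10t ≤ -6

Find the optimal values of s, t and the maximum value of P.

Extreme points and P = 11s - t:
  (5/4, 0) → P = 55/4
  (87/74, 33/148) → P = 1881/148
  (6/7, 0) → P = 66/7

The optimum lies where 12s + 4t = 15 and t = 0.
Solving simultaneously gives s = 5/4, t = 0.

s = 5/4, t = 0, maximum P = 55/4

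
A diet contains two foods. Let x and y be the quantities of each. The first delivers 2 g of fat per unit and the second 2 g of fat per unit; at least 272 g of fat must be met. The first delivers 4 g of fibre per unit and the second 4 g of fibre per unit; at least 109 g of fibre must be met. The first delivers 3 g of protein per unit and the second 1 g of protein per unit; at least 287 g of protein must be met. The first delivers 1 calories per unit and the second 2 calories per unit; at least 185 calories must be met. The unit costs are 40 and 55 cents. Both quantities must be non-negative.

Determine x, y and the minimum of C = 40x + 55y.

Feasible corners and C = 40x + 55y:
  (0, 287) → C = 15785
  (185, 0) → C = 7400
  (151/2, 121/2) → C = 12695/2
  (87, 49) → C = 6175
The feasible region is unbounded (it extends along (0, 1), (1, 0)), but C strictly increases along every unbounded feasible direction, so there is no improving ray and the minimum is attained at a vertex.

The binding constraints are 2x + 2y = 272 and x + 2y = 185.
Solving simultaneously gives x = 87, y = 49.

x = 87, y = 49, minimum C = 6175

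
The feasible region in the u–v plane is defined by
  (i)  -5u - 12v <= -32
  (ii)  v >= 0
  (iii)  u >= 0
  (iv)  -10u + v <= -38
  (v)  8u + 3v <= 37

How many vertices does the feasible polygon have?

3

The feasible vertices (each the meet of two boundaries and inside every other half-plane) are:
  (488/125, 26/25)
  (116/27, 71/81)
  (151/38, 33/19)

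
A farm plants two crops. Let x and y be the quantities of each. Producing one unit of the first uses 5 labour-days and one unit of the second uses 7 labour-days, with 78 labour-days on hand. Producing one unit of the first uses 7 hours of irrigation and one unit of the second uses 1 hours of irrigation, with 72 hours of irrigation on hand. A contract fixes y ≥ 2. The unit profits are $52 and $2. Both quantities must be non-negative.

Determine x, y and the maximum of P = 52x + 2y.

At the optimal vertex, 7x + y = 72 and y = 2.
Solving simultaneously gives x = 10, y = 2.

x = 10, y = 2, maximum P = 524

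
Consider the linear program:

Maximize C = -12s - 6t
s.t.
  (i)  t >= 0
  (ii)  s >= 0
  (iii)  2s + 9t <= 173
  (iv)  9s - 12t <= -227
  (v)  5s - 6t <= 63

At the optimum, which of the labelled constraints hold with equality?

Vertices and C = -12s - 6t:
  (0, 173/9) → C = -346/3
  (0, 227/12) → C = -227/2
  (11/35, 2011/105) → C = -4154/35

The maximum is at (0, 227/12). Substituting into each constraint, equality holds for (ii) and (iv); the remaining constraints have slack.

(ii) and (iv)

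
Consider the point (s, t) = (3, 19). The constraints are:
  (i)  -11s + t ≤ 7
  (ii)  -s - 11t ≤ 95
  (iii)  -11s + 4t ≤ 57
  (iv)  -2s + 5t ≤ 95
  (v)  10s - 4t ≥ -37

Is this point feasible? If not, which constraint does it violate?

Constraint (v): 10s - 4t = -46, which is not ≥ -37. All other constraints are satisfied.

not feasible — violates (v)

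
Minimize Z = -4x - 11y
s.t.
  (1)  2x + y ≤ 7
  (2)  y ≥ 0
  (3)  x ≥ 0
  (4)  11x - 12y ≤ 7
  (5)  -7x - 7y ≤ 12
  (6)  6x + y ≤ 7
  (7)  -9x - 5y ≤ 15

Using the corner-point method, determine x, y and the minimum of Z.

x = 0, y = 7, minimum Z = -77

Extreme points and Z = -4x - 11y:
  (0, 7) → Z = -77
  (0, 0) → Z = 0
  (7/11, 0) → Z = -28/11
  (91/83, 35/83) → Z = -749/83

At the optimal vertex, 2x + y = 7 and x = 0.
Solving simultaneously gives x = 0, y = 7.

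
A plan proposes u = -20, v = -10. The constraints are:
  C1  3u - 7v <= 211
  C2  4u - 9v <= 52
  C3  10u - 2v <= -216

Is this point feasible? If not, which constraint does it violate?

Constraint C3: 10u - 2v = -180, which is not ≤ -216. All other constraints are satisfied.

not feasible — violates C3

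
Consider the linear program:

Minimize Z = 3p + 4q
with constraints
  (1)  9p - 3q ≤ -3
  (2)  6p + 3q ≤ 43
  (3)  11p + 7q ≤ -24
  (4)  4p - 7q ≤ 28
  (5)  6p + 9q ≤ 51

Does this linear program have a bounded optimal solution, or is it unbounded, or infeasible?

unbounded

From the feasible point (-31/32, -61/32), moving in the direction (-7, -4) keeps every constraint satisfied while Z decreases without bound.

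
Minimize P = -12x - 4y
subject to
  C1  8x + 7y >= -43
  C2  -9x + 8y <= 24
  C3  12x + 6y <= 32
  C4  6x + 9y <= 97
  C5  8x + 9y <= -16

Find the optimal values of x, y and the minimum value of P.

x = 241/18, y = -193/9, minimum P = -674/9

Extreme points and P = -12x - 4y:
  (-512/127, -195/127) → P = 6924/127
  (241/18, -193/9) → P = -674/9
  (-344/145, 48/145) → P = 3936/145
  (32/5, -112/15) → P = -704/15

The binding constraints are 8x + 7y = -43 and 12x + 6y = 32.
Solving simultaneously gives x = 241/18, y = -193/9.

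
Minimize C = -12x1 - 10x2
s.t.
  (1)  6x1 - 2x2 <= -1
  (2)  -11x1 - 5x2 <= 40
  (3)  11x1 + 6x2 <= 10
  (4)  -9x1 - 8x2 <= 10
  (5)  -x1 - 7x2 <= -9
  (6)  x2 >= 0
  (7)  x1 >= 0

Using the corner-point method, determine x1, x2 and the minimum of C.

x1 = 0, x2 = 5/3, minimum C = -50/3

The binding constraints are 11x1 + 6x2 = 10 and x1 = 0.
Solving simultaneously gives x1 = 0, x2 = 5/3.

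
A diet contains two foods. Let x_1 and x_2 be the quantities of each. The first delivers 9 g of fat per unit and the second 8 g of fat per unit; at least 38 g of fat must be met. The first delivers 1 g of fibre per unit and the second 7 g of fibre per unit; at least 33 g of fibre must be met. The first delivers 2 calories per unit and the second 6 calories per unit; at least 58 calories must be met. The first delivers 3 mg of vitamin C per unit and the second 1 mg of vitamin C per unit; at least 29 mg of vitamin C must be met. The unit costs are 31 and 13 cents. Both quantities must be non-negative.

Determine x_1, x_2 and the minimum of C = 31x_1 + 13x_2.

x_1 = 29/4, x_2 = 29/4, minimum C = 319

Extreme points and C = 31x_1 + 13x_2:
  (0, 29) → C = 377
  (33, 0) → C = 1023
  (26, 1) → C = 819
  (29/4, 29/4) → C = 319
The feasible region is unbounded (it extends along (0, 1), (1, 0)), but C strictly increases along every unbounded feasible direction, so there is no improving ray and the minimum is attained at a vertex.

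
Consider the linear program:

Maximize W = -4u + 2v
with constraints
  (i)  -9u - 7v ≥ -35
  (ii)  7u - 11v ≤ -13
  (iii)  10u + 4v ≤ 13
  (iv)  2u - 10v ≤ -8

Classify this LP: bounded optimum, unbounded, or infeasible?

From the feasible point (-49/34, 233/34), moving in the direction (-7, 9) keeps every constraint satisfied while W increases without bound.

unbounded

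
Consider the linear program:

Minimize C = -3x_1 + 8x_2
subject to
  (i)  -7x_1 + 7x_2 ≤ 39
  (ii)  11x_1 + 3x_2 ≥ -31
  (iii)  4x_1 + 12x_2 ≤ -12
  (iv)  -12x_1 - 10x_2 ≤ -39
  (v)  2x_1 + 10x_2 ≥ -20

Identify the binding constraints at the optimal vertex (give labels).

(iii) and (v)

Vertices and C = -3x_1 + 8x_2:
  (147/26, -75/26) → C = -1041/26
  (15/2, -7/2) → C = -101/2
  (59/10, -159/50) → C = -2157/50

The minimum is at (15/2, -7/2). Substituting into each constraint, equality holds for (iii) and (v); the remaining constraints have slack.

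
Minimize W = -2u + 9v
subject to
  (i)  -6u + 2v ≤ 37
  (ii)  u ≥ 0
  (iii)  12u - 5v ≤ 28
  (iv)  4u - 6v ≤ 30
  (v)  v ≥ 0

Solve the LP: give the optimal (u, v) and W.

Vertices and W = -2u + 9v:
  (0, 37/2) → W = 333/2
  (0, 0) → W = 0
  (7/3, 0) → W = -14/3
The feasible region is unbounded (it extends along (1, 3), (5, 12)), but W strictly increases along every unbounded feasible direction, so there is no improving ray and the minimum is attained at a vertex.

u = 7/3, v = 0, minimum W = -14/3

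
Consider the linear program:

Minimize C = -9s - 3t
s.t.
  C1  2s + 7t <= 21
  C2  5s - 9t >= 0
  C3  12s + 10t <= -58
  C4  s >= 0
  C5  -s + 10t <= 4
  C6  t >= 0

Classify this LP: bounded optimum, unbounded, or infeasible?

The boundaries 2s + 7t = 21 and -s + 10t = 4 meet at (182/27, 29/27), but that point violates 12s + 10t ≤ -58. Every candidate vertex is excluded by some other constraint, so the feasible region is empty.

infeasible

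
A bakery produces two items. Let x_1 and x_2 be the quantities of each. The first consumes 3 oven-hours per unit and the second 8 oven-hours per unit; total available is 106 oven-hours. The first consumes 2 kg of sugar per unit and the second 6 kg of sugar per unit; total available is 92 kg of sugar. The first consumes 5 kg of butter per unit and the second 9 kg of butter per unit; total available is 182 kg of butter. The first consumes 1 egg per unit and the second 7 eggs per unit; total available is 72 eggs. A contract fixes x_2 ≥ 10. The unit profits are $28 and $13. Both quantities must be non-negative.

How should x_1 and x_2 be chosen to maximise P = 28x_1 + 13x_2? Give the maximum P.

x_1 = 2, x_2 = 10, maximum P = 186

Extreme points and P = 28x_1 + 13x_2:
  (0, 72/7) → P = 936/7
  (0, 10) → P = 130
  (2, 10) → P = 186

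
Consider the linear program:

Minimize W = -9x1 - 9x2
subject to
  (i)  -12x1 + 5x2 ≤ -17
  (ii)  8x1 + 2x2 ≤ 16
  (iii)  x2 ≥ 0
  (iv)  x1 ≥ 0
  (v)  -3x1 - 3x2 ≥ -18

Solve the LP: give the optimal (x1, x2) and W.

Vertices and W = -9x1 - 9x2:
  (57/32, 7/8) → W = -765/32
  (17/12, 0) → W = -51/4
  (2, 0) → W = -18

x1 = 57/32, x2 = 7/8, minimum W = -765/32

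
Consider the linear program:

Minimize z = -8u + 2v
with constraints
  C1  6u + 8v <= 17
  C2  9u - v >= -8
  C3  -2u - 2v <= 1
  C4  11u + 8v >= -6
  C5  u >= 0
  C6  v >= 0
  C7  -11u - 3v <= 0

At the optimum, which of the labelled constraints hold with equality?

Vertices and z = -8u + 2v:
  (0, 17/8) → z = 17/4
  (17/6, 0) → z = -68/3
  (0, 0) → z = 0

The minimum is at (17/6, 0). Substituting into each constraint, equality holds for C1 and C6; the remaining constraints have slack.

C1 and C6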